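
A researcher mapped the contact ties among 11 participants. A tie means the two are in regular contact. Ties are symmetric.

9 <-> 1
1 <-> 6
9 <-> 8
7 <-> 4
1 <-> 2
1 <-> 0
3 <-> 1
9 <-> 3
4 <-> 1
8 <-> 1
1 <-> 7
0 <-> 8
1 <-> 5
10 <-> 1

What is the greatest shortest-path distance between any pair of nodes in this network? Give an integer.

Eccentricity of each node (its greatest distance to any other): 0:2, 1:1, 2:2, 3:2, 4:2, 5:2, 6:2, 7:2, 8:2, 9:2, 10:2.
The maximum eccentricity is 2, realized for instance by the pair 7–10 via 7 – 1 – 10. So the diameter is 2.

2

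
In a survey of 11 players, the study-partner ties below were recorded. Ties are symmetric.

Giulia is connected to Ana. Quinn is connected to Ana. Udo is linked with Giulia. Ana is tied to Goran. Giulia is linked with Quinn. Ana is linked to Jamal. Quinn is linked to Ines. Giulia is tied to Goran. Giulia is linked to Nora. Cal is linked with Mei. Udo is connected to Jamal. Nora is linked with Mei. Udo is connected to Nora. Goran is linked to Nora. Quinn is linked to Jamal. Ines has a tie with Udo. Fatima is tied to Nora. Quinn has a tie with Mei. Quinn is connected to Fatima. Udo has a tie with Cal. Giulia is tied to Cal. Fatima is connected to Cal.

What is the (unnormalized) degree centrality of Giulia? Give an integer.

Giulia is directly tied to Ana, Cal, Goran, Nora, Quinn, and Udo. That is 6 neighbors, so the degree of Giulia is 6.

6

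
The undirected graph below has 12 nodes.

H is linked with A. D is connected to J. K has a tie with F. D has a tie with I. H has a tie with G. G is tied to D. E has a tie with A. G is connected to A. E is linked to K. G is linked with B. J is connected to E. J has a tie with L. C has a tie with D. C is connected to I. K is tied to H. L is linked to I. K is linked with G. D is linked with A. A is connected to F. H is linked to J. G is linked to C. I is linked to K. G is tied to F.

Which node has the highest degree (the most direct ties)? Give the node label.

Degrees — A:5, B:1, C:3, D:5, E:3, F:3, G:7, H:4, I:4, J:4, K:5, L:2.
The maximum is 7, attained only by G.

G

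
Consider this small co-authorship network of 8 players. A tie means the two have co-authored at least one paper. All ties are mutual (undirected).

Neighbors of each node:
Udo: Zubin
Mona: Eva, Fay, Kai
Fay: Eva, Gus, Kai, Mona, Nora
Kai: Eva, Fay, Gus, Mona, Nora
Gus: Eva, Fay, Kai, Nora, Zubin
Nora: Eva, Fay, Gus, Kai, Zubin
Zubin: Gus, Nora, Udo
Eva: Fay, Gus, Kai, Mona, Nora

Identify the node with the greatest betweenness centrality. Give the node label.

Unnormalized betweenness of each node: Eva:4/3, Fay:4/3, Gus:4, Kai:4/3, Mona:0, Nora:4, Udo:0, Zubin:6.
Zubin has the largest value, 6, making it the main broker — the node through which the most shortest paths run.

Zubin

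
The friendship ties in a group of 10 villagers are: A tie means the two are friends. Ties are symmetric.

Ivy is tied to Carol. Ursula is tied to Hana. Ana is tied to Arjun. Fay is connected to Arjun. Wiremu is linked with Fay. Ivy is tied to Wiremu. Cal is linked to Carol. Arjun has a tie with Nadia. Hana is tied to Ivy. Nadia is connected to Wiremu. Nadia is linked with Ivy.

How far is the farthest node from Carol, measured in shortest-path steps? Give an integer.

Distances from Carol: Ana:4, Arjun:3, Cal:1, Fay:3, Hana:2, Ivy:1, Nadia:2, Ursula:3, Wiremu:2.
The largest is 4 (to Ana), so the eccentricity of Carol is 4.

4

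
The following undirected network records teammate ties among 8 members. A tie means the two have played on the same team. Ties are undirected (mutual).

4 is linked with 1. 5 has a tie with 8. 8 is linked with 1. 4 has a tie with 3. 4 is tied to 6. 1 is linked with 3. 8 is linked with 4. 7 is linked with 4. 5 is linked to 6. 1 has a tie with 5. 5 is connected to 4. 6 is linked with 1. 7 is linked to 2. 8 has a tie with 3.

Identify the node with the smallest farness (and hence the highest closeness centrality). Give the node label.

Farness (sum of distances to all others) for each node — 1:10, 2:18, 3:12, 4:8, 5:11, 6:12, 7:12, 8:11.
The smallest farness is 8, for 4, so 4 has the highest closeness.

4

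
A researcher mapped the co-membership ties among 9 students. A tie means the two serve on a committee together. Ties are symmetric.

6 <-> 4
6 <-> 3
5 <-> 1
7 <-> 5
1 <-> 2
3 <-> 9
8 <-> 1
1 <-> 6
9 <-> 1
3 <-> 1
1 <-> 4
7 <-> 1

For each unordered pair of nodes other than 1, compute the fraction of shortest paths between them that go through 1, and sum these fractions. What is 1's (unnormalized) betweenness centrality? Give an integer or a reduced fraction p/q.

Pairs whose geodesics pass through 1 — 6–5: 1; 6–9: 1/2; 6–7: 1; 6–8: 1; 6–2: 1; 5–9: 1; 5–8: 1; 5–3: 1; 5–4: 1; 5–2: 1; 9–7: 1; 9–8: 1; 9–4: 1; 9–2: 1 … (+10 more pairs).
All other pairs contribute 0.
Summing the contributions gives betweenness(1) = 23.

23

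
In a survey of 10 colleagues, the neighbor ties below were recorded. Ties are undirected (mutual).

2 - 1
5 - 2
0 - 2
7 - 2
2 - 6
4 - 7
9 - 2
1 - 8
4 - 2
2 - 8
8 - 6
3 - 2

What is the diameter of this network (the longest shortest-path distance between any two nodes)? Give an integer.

2

Eccentricity of each node (its greatest distance to any other): 0:2, 1:2, 2:1, 3:2, 4:2, 5:2, 6:2, 7:2, 8:2, 9:2.
The maximum eccentricity is 2, realized for instance by the pair 3–6 via 3 – 2 – 6. So the diameter is 2.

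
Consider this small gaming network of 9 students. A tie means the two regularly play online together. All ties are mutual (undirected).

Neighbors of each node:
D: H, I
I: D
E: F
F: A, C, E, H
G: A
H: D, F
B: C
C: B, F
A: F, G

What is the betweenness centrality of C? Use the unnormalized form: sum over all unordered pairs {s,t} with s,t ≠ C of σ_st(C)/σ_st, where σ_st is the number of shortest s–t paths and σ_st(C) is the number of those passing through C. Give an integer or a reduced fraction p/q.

7

Pairs whose geodesics pass through C — D–B: 1; A–B: 1; H–B: 1; F–B: 1; B–E: 1; B–I: 1; B–G: 1.
All other pairs contribute 0.
Summing the contributions gives betweenness(C) = 7.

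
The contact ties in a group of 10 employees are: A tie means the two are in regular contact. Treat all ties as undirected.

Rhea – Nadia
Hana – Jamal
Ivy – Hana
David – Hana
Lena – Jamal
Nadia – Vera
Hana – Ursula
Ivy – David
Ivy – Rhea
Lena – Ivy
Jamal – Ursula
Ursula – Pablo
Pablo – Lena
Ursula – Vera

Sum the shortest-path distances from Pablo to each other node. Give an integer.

Distances from Pablo: David:3, Hana:2, Ivy:2, Jamal:2, Lena:1, Nadia:3, Rhea:3, Ursula:1, Vera:2.
Sum = 3 + 2 + 2 + 2 + 1 + 3 + 3 + 1 + 2 = 19.

19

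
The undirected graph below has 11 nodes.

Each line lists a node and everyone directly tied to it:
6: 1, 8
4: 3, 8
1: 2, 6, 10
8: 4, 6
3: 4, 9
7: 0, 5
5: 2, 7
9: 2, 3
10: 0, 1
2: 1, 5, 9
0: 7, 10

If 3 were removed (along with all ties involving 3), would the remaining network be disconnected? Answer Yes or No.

No

Even without 3, every remaining node can still reach every other (the residual graph is connected), so 3 is not a cut vertex.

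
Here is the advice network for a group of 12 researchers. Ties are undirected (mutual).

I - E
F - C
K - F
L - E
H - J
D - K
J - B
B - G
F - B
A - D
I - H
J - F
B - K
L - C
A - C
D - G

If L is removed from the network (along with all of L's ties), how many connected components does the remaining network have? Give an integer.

L's neighbors (C and E) remain reachable from one another through other ties, so the rest of the network stays in one piece.

1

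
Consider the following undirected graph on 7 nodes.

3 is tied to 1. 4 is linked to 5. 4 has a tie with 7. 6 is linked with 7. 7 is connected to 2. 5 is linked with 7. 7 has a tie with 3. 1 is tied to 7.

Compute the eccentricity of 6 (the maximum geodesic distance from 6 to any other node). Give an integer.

Distances from 6: 1:2, 2:2, 3:2, 4:2, 5:2, 7:1.
The largest is 2 (to 4, 2, 3, 5, and 1), so the eccentricity of 6 is 2.

2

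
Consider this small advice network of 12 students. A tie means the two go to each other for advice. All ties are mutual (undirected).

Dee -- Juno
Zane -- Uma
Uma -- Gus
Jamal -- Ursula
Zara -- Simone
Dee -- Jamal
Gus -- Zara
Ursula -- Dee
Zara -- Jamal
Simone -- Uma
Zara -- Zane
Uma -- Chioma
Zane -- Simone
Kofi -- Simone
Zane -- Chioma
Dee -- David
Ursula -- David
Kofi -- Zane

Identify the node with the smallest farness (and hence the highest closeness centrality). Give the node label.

Farness (sum of distances to all others) for each node — Chioma:31, David:36, Dee:27, Gus:27, Jamal:22, Juno:37, Kofi:32, Simone:24, Uma:29, Ursula:28, Zane:23, Zara:20.
The smallest farness is 20, for Zara, so Zara has the highest closeness.

Zara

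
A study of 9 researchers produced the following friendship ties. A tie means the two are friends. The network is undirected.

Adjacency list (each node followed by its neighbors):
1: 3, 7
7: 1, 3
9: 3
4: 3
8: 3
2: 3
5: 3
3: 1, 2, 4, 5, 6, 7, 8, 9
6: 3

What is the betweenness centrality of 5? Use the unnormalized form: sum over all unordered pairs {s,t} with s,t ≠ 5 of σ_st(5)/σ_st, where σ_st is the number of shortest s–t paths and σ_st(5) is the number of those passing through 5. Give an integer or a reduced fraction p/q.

0

No shortest path between any pair of other nodes passes through 5.
Summing the contributions gives betweenness(5) = 0.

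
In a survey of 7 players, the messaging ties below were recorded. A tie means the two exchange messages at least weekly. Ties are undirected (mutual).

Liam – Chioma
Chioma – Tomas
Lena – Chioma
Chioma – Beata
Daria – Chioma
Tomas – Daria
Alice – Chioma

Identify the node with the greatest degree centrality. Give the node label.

Degrees — Alice:1, Beata:1, Chioma:6, Daria:2, Lena:1, Liam:1, Tomas:2.
The maximum is 6, attained only by Chioma.

Chioma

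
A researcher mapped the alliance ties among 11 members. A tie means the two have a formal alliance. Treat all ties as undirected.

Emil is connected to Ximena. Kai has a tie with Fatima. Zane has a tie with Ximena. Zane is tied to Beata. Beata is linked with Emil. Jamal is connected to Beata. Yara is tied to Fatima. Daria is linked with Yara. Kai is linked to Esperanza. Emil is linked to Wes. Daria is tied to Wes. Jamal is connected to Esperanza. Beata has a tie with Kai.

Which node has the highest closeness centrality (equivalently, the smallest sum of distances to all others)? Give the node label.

Farness (sum of distances to all others) for each node — Beata:18, Daria:27, Emil:20, Esperanza:27, Fatima:24, Jamal:25, Kai:20, Wes:24, Ximena:27, Yara:27, Zane:25.
The smallest farness is 18, for Beata, so Beata has the highest closeness.

Beata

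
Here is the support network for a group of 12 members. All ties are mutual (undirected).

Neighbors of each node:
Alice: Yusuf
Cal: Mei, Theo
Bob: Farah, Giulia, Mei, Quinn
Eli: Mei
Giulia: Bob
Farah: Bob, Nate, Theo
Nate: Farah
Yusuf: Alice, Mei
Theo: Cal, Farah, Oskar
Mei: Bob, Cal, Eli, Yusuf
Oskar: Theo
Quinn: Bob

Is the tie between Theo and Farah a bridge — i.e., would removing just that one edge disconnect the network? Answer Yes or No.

Even without that edge, Theo still reaches Farah via Theo – Cal – Mei – Bob – Farah, so the network stays connected. Not a bridge.

No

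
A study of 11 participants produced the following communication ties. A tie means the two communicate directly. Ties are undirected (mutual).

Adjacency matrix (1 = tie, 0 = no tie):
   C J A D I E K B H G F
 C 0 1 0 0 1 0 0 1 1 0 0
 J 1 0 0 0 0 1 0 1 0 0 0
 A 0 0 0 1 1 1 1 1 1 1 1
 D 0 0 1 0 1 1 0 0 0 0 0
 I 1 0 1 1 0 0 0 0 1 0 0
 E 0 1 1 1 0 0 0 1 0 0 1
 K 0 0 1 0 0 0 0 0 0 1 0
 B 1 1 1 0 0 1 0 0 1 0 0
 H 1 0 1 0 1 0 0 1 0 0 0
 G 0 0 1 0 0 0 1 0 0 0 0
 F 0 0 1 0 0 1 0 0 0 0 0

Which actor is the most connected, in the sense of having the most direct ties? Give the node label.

Degrees — A:8, B:5, C:4, D:3, E:5, F:2, G:2, H:4, I:4, J:3, K:2.
The maximum is 8, attained only by A.

A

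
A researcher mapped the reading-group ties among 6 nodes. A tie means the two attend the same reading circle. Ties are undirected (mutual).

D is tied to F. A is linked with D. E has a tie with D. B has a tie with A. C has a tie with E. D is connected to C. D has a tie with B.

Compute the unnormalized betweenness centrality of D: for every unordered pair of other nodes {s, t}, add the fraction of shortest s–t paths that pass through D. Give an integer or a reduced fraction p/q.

Pairs whose geodesics pass through D — F–E: 1; F–C: 1; F–A: 1; F–B: 1; E–A: 1; E–B: 1; C–A: 1; C–B: 1.
All other pairs contribute 0.
Summing the contributions gives betweenness(D) = 8.

8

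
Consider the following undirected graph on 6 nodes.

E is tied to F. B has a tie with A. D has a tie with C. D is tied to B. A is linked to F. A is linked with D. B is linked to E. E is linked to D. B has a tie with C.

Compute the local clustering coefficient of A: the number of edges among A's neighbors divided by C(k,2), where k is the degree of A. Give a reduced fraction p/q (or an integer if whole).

1/3

A's neighbors: B, D, and F (k = 3).
Possible neighbor pairs: C(3,2) = 3. Edges among them: B–D → e = 1.
Clustering(A) = 1/3.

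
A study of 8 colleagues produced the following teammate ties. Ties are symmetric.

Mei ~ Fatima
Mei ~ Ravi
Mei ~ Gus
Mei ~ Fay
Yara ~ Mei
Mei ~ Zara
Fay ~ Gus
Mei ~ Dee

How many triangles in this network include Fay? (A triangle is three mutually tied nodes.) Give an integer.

Fay's neighbors: Gus and Mei.
Neighbor pairs that are themselves tied: Fay–Gus–Mei. Each forms one triangle with Fay, for 1 in total.

1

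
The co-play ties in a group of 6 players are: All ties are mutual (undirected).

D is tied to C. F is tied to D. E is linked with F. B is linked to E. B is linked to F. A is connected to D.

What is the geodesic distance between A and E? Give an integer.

3

One shortest route is A – D – F – E, which uses 3 edges, and at distance 2 from A we only reach {C, F}, which does not include E. So d(A,E) = 3.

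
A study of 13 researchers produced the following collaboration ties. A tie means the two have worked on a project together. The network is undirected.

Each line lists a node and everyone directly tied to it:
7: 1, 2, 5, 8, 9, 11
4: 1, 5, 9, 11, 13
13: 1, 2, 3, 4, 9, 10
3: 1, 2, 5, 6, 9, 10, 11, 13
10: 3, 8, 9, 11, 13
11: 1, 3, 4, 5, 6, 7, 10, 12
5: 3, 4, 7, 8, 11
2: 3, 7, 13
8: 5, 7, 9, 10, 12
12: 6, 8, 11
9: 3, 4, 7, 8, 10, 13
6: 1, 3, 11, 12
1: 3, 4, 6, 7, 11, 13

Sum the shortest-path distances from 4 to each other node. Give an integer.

19

Distances from 4: 1:1, 2:2, 3:2, 5:1, 6:2, 7:2, 8:2, 9:1, 10:2, 11:1, 12:2, 13:1.
Sum = 1 + 2 + 2 + 1 + 2 + 2 + 2 + 1 + 2 + 1 + 2 + 1 = 19.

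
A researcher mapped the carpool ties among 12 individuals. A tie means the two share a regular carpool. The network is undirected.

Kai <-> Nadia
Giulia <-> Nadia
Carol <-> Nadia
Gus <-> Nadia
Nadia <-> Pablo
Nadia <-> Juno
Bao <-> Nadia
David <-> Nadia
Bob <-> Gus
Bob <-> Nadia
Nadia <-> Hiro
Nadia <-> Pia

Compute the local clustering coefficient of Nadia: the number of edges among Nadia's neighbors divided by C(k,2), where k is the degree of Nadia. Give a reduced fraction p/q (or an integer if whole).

1/55

Nadia's neighbors: Bao, Bob, Carol, David, Giulia, Gus, Hiro, Juno, Kai, Pablo, and Pia (k = 11).
Possible neighbor pairs: C(11,2) = 55. Edges among them: Bob–Gus → e = 1.
Clustering(Nadia) = 1/55.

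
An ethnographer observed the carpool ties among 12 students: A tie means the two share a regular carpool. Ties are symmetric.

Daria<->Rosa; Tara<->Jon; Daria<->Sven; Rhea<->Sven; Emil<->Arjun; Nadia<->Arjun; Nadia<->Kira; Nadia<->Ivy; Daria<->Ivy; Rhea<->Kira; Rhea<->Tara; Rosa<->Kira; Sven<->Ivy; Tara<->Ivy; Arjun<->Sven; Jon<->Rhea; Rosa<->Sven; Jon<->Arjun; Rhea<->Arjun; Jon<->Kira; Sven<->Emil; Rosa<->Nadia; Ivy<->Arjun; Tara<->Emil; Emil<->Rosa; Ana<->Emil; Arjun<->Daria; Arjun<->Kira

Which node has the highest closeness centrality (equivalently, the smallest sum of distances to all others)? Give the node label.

Farness (sum of distances to all others) for each node — Ana:27, Arjun:14, Daria:19, Emil:17, Ivy:18, Jon:19, Kira:18, Nadia:19, Rhea:18, Rosa:17, Sven:16, Tara:18.
The smallest farness is 14, for Arjun, so Arjun has the highest closeness.

Arjun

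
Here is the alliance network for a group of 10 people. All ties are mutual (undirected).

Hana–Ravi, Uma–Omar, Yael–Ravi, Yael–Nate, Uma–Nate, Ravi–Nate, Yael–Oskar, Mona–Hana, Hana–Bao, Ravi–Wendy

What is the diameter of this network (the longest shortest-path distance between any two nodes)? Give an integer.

Eccentricity of each node (its greatest distance to any other): Bao:5, Hana:4, Mona:5, Nate:3, Omar:5, Oskar:4, Ravi:3, Uma:4, Wendy:4, Yael:3.
The maximum eccentricity is 5, realized for instance by the pair Bao–Omar via Bao – Hana – Ravi – Nate – Uma – Omar. So the diameter is 5.

5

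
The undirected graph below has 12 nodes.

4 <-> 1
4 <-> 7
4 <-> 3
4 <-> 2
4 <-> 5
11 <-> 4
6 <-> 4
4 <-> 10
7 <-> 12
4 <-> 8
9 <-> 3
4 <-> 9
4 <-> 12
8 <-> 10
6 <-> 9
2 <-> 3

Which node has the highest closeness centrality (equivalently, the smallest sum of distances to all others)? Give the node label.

Farness (sum of distances to all others) for each node — 1:21, 2:20, 3:19, 4:11, 5:21, 6:20, 7:20, 8:20, 9:19, 10:20, 11:21, 12:20.
The smallest farness is 11, for 4, so 4 has the highest closeness.

4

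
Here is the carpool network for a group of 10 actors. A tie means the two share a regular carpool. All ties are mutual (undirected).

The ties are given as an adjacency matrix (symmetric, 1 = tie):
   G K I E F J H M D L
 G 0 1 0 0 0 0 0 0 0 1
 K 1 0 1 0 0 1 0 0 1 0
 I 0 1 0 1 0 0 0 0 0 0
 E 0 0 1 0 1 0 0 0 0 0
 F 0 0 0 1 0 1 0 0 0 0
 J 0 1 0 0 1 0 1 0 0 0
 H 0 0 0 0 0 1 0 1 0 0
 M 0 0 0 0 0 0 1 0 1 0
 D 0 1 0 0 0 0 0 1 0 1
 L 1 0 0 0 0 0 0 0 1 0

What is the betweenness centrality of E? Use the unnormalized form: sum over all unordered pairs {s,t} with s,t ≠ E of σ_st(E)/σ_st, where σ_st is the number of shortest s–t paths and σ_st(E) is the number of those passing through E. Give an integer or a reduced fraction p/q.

Pairs whose geodesics pass through E — I–F: 1.
All other pairs contribute 0.
Summing the contributions gives betweenness(E) = 1.

1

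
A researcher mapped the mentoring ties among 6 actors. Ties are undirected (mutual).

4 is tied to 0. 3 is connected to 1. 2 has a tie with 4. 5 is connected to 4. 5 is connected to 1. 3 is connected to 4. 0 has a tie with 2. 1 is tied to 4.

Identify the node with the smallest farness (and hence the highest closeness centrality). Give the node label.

Farness (sum of distances to all others) for each node — 0:8, 1:7, 2:8, 3:8, 4:5, 5:8.
The smallest farness is 5, for 4, so 4 has the highest closeness.

4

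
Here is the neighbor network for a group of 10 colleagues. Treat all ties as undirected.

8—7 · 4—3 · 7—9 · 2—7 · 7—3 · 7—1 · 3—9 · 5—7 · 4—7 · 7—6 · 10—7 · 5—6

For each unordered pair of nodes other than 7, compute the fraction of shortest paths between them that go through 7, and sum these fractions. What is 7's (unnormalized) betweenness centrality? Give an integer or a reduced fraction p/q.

65/2

Pairs whose geodesics pass through 7 — 4–10: 1; 4–5: 1; 4–8: 1; 4–2: 1; 4–6: 1; 4–9: 1/2; 4–1: 1; 10–5: 1; 10–8: 1; 10–2: 1; 10–6: 1; 10–9: 1; 10–3: 1; 10–1: 1 … (+19 more pairs).
All other pairs contribute 0.
Summing the contributions gives betweenness(7) = 65/2.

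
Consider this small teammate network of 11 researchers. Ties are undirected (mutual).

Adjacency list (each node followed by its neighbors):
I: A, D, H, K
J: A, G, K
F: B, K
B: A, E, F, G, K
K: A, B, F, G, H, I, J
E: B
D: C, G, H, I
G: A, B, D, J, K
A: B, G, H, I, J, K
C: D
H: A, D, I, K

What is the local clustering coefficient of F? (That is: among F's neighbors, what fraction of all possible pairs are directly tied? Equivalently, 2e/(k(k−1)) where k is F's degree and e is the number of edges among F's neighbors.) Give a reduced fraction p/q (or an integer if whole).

1

F's neighbors: B and K (k = 2).
Possible neighbor pairs: C(2,2) = 1. Edges among them: B–K → e = 1.
Clustering(F) = 1/1.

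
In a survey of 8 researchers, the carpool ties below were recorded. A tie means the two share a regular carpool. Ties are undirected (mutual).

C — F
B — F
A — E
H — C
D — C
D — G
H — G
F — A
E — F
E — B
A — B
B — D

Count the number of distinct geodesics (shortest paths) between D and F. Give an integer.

2

The shortest distance is 2. The length-2 paths are: D–C–F; D–B–F.
That gives 2 distinct shortest paths.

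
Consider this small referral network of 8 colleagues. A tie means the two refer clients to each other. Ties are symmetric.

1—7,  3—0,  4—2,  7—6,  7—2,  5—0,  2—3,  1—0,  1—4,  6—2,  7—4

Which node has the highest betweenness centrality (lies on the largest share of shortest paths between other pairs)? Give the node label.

Unnormalized betweenness of each node: 0:7, 1:5, 2:9/2, 3:3, 4:1/2, 5:0, 6:0, 7:3.
0 has the largest value, 7, making it the main broker — the node through which the most shortest paths run.

0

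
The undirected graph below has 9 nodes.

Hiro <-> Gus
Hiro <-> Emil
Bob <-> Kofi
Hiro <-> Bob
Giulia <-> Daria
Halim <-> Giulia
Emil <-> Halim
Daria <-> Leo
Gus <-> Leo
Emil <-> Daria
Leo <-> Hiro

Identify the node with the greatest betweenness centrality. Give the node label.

Unnormalized betweenness of each node: Bob:7, Daria:17/3, Emil:26/3, Giulia:5/6, Gus:0, Halim:3/2, Hiro:89/6, Kofi:0, Leo:9/2.
Hiro has the largest value, 89/6, making it the main broker — the node through which the most shortest paths run.

Hiro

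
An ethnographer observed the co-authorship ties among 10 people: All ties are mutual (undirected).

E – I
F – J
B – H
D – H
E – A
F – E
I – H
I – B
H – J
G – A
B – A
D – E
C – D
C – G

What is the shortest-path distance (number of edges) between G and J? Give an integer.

One shortest route is G – A – B – H – J, which uses 4 edges, and at distance 3 from G we only reach {F, H, I}, which does not include J. So d(G,J) = 4.

4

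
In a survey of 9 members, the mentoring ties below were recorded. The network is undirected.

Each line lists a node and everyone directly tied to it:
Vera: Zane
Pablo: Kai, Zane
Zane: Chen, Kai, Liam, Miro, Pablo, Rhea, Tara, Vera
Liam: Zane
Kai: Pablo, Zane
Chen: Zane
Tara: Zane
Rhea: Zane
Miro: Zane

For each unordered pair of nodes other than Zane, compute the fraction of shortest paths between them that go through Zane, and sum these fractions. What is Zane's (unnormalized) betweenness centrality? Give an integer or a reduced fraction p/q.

Pairs whose geodesics pass through Zane — Liam–Tara: 1; Liam–Miro: 1; Liam–Rhea: 1; Liam–Pablo: 1; Liam–Kai: 1; Liam–Chen: 1; Liam–Vera: 1; Tara–Miro: 1; Tara–Rhea: 1; Tara–Pablo: 1; Tara–Kai: 1; Tara–Chen: 1; Tara–Vera: 1; Miro–Rhea: 1 … (+13 more pairs).
All other pairs contribute 0.
Summing the contributions gives betweenness(Zane) = 27.

27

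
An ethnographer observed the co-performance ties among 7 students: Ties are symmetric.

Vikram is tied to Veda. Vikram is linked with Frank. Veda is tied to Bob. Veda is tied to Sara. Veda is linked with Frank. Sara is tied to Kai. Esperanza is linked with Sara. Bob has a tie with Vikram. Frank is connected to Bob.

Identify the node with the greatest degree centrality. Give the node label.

Veda

Degrees — Bob:3, Esperanza:1, Frank:3, Kai:1, Sara:3, Veda:4, Vikram:3.
The maximum is 4, attained only by Veda.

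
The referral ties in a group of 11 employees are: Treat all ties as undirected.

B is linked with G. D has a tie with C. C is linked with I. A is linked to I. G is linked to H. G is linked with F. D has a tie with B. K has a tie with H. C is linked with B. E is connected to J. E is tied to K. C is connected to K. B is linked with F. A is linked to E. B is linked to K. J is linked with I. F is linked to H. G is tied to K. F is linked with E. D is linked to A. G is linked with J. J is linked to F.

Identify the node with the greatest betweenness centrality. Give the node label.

Unnormalized betweenness of each node: A:12/5, B:28/5, C:227/60, D:17/10, E:101/20, F:83/20, G:43/15, H:1/4, I:13/5, J:39/10, K:57/10.
K has the largest value, 57/10, making it the main broker — the node through which the most shortest paths run.

K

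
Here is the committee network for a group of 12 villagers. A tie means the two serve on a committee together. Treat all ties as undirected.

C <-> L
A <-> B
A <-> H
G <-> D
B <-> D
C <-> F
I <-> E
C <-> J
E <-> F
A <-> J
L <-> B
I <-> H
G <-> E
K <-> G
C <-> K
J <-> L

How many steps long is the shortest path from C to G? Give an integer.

2

One shortest route is C – K – G, which uses 2 edges, and C and G are not directly tied, so nothing shorter exists. So d(C,G) = 2.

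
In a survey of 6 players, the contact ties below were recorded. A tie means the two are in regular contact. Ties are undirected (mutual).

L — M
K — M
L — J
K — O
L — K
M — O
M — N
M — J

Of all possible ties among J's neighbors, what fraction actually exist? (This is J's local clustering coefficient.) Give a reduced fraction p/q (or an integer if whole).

1

J's neighbors: L and M (k = 2).
Possible neighbor pairs: C(2,2) = 1. Edges among them: L–M → e = 1.
Clustering(J) = 1/1.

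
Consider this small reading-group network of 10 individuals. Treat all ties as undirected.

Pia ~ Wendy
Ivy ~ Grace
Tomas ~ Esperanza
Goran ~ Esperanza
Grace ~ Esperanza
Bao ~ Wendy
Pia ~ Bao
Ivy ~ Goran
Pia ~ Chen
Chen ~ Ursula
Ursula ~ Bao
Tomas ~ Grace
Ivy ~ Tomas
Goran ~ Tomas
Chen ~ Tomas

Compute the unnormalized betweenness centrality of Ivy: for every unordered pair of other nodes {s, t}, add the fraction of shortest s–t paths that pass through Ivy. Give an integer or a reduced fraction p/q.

Pairs whose geodesics pass through Ivy — Grace–Goran: 1/3.
All other pairs contribute 0.
Summing the contributions gives betweenness(Ivy) = 1/3.

1/3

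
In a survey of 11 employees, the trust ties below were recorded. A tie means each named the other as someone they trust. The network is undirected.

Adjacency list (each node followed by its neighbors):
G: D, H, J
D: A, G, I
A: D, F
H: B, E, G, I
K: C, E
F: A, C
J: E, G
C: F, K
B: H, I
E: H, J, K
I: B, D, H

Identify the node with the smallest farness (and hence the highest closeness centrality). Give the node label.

H

Farness (sum of distances to all others) for each node — A:24, B:25, C:27, D:21, E:21, F:27, G:21, H:20, I:22, J:24, K:24.
The smallest farness is 20, for H, so H has the highest closeness.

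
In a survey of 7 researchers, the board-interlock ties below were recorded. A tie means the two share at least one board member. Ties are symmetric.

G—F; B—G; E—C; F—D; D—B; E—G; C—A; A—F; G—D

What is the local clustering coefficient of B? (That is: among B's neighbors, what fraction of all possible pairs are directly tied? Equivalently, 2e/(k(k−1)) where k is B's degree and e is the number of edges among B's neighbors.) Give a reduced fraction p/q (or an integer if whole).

B's neighbors: D and G (k = 2).
Possible neighbor pairs: C(2,2) = 1. Edges among them: D–G → e = 1.
Clustering(B) = 1/1.

1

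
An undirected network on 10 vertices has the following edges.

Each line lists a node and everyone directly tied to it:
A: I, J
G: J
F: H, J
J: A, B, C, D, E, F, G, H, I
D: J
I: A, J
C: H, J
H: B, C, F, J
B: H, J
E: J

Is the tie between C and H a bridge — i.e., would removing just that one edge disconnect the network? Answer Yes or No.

Even without that edge, C still reaches H via C – J – H, so the network stays connected. Not a bridge.

No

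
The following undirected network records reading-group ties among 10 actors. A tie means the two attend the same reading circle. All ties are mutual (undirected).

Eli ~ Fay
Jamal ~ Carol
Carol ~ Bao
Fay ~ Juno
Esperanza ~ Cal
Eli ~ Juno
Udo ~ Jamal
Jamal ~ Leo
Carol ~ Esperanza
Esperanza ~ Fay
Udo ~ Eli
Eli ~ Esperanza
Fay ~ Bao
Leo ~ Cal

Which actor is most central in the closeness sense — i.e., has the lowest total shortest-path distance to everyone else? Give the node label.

Farness (sum of distances to all others) for each node — Bao:19, Cal:19, Carol:16, Eli:15, Esperanza:14, Fay:16, Jamal:17, Juno:21, Leo:21, Udo:18.
The smallest farness is 14, for Esperanza, so Esperanza has the highest closeness.

Esperanza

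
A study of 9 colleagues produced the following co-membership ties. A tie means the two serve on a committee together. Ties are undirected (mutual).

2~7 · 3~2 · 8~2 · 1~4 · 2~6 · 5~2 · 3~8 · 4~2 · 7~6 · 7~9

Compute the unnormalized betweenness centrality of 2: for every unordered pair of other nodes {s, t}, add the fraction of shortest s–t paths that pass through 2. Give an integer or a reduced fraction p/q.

23

Pairs whose geodesics pass through 2 — 5–3: 1; 5–4: 1; 5–7: 1; 5–1: 1; 5–9: 1; 5–8: 1; 5–6: 1; 3–4: 1; 3–7: 1; 3–1: 1; 3–9: 1; 3–6: 1; 4–7: 1; 4–9: 1 … (+9 more pairs).
All other pairs contribute 0.
Summing the contributions gives betweenness(2) = 23.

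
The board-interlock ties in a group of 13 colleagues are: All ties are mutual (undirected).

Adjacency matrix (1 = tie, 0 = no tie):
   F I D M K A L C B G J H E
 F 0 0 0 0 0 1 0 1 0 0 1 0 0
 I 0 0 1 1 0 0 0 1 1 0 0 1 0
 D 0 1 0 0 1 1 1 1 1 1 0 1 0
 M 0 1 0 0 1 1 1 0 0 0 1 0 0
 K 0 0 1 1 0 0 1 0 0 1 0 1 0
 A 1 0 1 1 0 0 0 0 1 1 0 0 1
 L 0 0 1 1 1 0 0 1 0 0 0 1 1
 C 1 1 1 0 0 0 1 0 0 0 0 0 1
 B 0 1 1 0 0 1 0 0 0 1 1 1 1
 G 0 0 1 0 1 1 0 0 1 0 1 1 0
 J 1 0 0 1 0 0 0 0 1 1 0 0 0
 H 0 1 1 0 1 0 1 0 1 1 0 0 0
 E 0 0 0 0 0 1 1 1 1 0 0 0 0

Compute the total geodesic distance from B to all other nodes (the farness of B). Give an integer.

17

Distances from B: A:1, C:2, D:1, E:1, F:2, G:1, H:1, I:1, J:1, K:2, L:2, M:2.
Sum = 1 + 2 + 1 + 1 + 2 + 1 + 1 + 1 + 1 + 2 + 2 + 2 = 17.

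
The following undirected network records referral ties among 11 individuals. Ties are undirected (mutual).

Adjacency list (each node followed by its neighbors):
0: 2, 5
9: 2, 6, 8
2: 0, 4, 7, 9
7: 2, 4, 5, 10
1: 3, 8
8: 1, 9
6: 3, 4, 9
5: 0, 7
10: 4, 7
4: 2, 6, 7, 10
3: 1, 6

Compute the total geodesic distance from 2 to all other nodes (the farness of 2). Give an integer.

Distances from 2: 0:1, 1:3, 3:3, 4:1, 5:2, 6:2, 7:1, 8:2, 9:1, 10:2.
Sum = 1 + 3 + 3 + 1 + 2 + 2 + 1 + 2 + 1 + 2 = 18.

18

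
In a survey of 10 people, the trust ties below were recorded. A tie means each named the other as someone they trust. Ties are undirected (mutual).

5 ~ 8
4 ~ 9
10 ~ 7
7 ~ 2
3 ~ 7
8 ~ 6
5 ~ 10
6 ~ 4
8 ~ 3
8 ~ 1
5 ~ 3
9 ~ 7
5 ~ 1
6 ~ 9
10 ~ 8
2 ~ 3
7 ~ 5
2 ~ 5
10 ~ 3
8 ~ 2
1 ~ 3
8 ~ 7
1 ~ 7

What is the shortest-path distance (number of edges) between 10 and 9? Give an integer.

2

One shortest route is 10 – 7 – 9, which uses 2 edges, and 10 and 9 are not directly tied, so nothing shorter exists. So d(10,9) = 2.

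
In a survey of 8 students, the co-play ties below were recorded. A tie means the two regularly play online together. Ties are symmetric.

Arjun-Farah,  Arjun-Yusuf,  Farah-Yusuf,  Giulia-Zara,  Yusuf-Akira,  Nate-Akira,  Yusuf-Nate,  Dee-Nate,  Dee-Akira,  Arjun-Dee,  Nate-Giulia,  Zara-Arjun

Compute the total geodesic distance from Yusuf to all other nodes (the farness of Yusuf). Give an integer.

Distances from Yusuf: Akira:1, Arjun:1, Dee:2, Farah:1, Giulia:2, Nate:1, Zara:2.
Sum = 1 + 1 + 2 + 1 + 2 + 1 + 2 = 10.

10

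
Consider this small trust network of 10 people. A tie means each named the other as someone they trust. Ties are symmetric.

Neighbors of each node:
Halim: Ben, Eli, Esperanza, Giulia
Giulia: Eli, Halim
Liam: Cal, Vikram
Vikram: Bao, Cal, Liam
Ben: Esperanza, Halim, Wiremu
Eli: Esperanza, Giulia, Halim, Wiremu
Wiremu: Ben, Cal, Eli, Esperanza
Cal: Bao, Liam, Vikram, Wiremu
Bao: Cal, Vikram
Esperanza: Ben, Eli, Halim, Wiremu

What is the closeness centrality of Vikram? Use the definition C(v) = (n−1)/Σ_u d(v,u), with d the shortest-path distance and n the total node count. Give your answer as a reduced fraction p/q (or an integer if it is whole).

9/22

Distances from Vikram: Bao:1, Ben:3, Cal:1, Eli:3, Esperanza:3, Giulia:4, Halim:4, Liam:1, Wiremu:2. Sum = 22.
n = 10, so closeness = 9/22.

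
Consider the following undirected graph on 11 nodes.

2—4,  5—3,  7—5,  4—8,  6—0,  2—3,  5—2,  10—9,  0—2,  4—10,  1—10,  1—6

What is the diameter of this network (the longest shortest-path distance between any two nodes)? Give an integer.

5

Eccentricity of each node (its greatest distance to any other): 0:4, 1:5, 2:3, 3:4, 4:3, 5:4, 6:4, 7:5, 8:4, 9:5, 10:4.
The maximum eccentricity is 5, realized for instance by the pair 1–7 via 1 – 6 – 0 – 2 – 5 – 7. So the diameter is 5.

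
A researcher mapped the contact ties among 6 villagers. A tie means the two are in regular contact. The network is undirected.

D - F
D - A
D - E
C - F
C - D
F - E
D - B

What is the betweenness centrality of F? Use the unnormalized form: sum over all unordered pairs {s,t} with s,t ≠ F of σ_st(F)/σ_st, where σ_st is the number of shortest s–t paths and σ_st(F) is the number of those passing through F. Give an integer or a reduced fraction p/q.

Pairs whose geodesics pass through F — E–C: 1/2.
All other pairs contribute 0.
Summing the contributions gives betweenness(F) = 1/2.

1/2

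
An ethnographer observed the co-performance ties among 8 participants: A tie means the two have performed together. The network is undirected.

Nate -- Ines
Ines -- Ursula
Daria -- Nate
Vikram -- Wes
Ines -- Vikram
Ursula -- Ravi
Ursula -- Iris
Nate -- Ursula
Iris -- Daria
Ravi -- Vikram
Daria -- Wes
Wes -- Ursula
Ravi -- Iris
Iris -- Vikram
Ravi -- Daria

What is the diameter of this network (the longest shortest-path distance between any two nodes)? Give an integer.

2

Eccentricity of each node (its greatest distance to any other): Daria:2, Ines:2, Iris:2, Nate:2, Ravi:2, Ursula:2, Vikram:2, Wes:2.
The maximum eccentricity is 2, realized for instance by the pair Vikram–Nate via Vikram – Ines – Nate. So the diameter is 2.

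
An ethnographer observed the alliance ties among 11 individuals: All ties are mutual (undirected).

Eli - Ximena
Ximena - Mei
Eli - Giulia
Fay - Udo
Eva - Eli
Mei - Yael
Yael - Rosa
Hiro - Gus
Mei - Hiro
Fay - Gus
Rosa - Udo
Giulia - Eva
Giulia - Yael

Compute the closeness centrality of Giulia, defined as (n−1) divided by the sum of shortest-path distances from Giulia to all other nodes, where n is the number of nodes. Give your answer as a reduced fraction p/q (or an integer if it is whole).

10/23

Distances from Giulia: Eli:1, Eva:1, Fay:4, Gus:4, Hiro:3, Mei:2, Rosa:2, Udo:3, Ximena:2, Yael:1. Sum = 23.
n = 11, so closeness = 10/23.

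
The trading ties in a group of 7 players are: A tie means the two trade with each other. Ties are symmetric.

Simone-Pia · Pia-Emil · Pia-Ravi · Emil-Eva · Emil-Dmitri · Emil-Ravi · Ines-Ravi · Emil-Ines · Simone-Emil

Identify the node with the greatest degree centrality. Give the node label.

Degrees — Dmitri:1, Emil:6, Eva:1, Ines:2, Pia:3, Ravi:3, Simone:2.
The maximum is 6, attained only by Emil.

Emil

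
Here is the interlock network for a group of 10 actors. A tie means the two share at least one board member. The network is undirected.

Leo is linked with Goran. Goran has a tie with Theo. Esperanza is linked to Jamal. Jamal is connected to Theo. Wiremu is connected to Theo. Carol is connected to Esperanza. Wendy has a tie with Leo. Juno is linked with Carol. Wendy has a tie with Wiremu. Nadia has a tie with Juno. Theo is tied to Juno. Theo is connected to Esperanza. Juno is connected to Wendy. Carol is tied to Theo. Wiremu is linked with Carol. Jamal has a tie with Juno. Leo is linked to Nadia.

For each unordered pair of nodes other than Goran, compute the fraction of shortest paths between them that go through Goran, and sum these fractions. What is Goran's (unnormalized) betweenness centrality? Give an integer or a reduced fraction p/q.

Pairs whose geodesics pass through Goran — Esperanza–Leo: 1; Leo–Carol: 1/4; Leo–Theo: 1; Leo–Jamal: 1/3.
All other pairs contribute 0.
Summing the contributions gives betweenness(Goran) = 31/12.

31/12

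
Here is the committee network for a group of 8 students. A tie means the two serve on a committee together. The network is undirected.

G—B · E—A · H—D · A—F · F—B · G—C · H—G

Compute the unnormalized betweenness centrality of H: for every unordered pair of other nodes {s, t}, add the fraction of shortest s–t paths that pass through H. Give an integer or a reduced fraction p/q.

6

Pairs whose geodesics pass through H — E–D: 1; B–D: 1; D–C: 1; D–A: 1; D–G: 1; D–F: 1.
All other pairs contribute 0.
Summing the contributions gives betweenness(H) = 6.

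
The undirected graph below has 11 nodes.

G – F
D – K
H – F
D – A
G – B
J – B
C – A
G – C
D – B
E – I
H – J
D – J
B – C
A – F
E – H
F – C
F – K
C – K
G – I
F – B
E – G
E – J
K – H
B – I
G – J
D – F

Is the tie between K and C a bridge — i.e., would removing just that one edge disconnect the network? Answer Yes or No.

No

Even without that edge, K still reaches C via K – F – C, so the network stays connected. Not a bridge.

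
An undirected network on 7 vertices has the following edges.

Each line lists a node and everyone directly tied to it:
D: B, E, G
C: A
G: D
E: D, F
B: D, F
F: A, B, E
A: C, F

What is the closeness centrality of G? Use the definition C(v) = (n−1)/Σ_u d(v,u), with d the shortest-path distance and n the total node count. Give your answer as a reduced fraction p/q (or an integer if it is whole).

6/17

Distances from G: A:4, B:2, C:5, D:1, E:2, F:3. Sum = 17.
n = 7, so closeness = 6/17.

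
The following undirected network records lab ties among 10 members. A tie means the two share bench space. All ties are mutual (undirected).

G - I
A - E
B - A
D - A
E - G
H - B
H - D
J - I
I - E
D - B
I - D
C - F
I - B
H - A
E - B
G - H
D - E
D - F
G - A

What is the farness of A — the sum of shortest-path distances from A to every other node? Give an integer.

Distances from A: B:1, C:3, D:1, E:1, F:2, G:1, H:1, I:2, J:3.
Sum = 1 + 3 + 1 + 1 + 2 + 1 + 1 + 2 + 3 = 15.

15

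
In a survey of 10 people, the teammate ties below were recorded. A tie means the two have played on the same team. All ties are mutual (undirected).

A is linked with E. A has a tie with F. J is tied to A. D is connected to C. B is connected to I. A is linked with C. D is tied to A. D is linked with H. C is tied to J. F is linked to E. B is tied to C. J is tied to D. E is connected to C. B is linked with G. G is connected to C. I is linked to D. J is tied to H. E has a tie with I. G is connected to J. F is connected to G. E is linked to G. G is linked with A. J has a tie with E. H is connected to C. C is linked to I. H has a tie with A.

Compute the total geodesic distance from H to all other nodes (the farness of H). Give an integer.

Distances from H: A:1, B:2, C:1, D:1, E:2, F:2, G:2, I:2, J:1.
Sum = 1 + 2 + 1 + 1 + 2 + 2 + 2 + 2 + 1 = 14.

14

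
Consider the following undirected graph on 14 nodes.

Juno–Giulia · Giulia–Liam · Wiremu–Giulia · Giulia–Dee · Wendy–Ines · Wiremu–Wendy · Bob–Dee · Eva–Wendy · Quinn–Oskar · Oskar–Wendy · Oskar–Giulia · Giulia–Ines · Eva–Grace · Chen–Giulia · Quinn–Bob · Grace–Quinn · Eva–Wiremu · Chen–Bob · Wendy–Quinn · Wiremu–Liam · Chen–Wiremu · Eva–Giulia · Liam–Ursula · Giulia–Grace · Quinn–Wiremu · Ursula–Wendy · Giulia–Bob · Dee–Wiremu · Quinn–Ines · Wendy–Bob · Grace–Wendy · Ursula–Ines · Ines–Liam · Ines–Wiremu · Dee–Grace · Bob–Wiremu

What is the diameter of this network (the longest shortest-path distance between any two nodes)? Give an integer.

3

Eccentricity of each node (its greatest distance to any other): Bob:2, Chen:3, Dee:3, Eva:2, Giulia:2, Grace:2, Ines:2, Juno:3, Liam:2, Oskar:2, Quinn:3, Ursula:3, Wendy:3, Wiremu:2.
The maximum eccentricity is 3, realized for instance by the pair Wendy–Juno via Wendy – Grace – Giulia – Juno. So the diameter is 3.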